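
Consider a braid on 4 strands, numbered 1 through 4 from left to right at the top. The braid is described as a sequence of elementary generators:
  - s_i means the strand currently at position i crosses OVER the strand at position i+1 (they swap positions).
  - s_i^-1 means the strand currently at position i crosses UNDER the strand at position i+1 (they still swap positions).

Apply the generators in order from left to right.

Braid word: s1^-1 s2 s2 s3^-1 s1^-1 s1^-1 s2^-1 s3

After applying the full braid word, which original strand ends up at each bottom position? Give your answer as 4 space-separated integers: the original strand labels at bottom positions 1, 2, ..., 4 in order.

Gen 1 (s1^-1): strand 1 crosses under strand 2. Perm now: [2 1 3 4]
Gen 2 (s2): strand 1 crosses over strand 3. Perm now: [2 3 1 4]
Gen 3 (s2): strand 3 crosses over strand 1. Perm now: [2 1 3 4]
Gen 4 (s3^-1): strand 3 crosses under strand 4. Perm now: [2 1 4 3]
Gen 5 (s1^-1): strand 2 crosses under strand 1. Perm now: [1 2 4 3]
Gen 6 (s1^-1): strand 1 crosses under strand 2. Perm now: [2 1 4 3]
Gen 7 (s2^-1): strand 1 crosses under strand 4. Perm now: [2 4 1 3]
Gen 8 (s3): strand 1 crosses over strand 3. Perm now: [2 4 3 1]

Answer: 2 4 3 1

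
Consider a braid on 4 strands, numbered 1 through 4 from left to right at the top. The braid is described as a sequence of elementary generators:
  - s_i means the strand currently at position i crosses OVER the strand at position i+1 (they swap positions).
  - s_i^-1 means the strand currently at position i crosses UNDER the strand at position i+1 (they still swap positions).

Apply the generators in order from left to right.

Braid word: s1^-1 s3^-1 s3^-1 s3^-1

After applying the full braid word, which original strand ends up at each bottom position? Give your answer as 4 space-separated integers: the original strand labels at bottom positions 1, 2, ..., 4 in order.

Answer: 2 1 4 3

Derivation:
Gen 1 (s1^-1): strand 1 crosses under strand 2. Perm now: [2 1 3 4]
Gen 2 (s3^-1): strand 3 crosses under strand 4. Perm now: [2 1 4 3]
Gen 3 (s3^-1): strand 4 crosses under strand 3. Perm now: [2 1 3 4]
Gen 4 (s3^-1): strand 3 crosses under strand 4. Perm now: [2 1 4 3]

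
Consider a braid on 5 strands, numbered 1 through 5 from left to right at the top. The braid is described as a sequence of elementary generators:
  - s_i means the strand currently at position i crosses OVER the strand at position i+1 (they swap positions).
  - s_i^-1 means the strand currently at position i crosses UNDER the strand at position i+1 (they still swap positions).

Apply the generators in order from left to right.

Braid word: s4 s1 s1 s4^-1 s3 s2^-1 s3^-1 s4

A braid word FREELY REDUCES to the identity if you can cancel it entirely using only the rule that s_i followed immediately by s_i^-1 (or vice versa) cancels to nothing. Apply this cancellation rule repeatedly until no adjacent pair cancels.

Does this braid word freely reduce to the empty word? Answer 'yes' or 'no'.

Gen 1 (s4): push. Stack: [s4]
Gen 2 (s1): push. Stack: [s4 s1]
Gen 3 (s1): push. Stack: [s4 s1 s1]
Gen 4 (s4^-1): push. Stack: [s4 s1 s1 s4^-1]
Gen 5 (s3): push. Stack: [s4 s1 s1 s4^-1 s3]
Gen 6 (s2^-1): push. Stack: [s4 s1 s1 s4^-1 s3 s2^-1]
Gen 7 (s3^-1): push. Stack: [s4 s1 s1 s4^-1 s3 s2^-1 s3^-1]
Gen 8 (s4): push. Stack: [s4 s1 s1 s4^-1 s3 s2^-1 s3^-1 s4]
Reduced word: s4 s1 s1 s4^-1 s3 s2^-1 s3^-1 s4

Answer: no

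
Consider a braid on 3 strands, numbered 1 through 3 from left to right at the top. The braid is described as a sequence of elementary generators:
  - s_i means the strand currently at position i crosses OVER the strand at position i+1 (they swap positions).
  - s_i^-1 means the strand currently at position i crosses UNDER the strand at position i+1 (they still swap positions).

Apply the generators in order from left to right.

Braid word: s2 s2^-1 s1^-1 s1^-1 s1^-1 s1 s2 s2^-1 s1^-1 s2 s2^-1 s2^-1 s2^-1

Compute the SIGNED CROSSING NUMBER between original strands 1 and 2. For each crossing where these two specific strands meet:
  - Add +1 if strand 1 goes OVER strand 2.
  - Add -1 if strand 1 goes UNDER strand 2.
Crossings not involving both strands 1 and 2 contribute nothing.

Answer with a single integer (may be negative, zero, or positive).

Answer: -3

Derivation:
Gen 1: crossing 2x3. Both 1&2? no. Sum: 0
Gen 2: crossing 3x2. Both 1&2? no. Sum: 0
Gen 3: 1 under 2. Both 1&2? yes. Contrib: -1. Sum: -1
Gen 4: 2 under 1. Both 1&2? yes. Contrib: +1. Sum: 0
Gen 5: 1 under 2. Both 1&2? yes. Contrib: -1. Sum: -1
Gen 6: 2 over 1. Both 1&2? yes. Contrib: -1. Sum: -2
Gen 7: crossing 2x3. Both 1&2? no. Sum: -2
Gen 8: crossing 3x2. Both 1&2? no. Sum: -2
Gen 9: 1 under 2. Both 1&2? yes. Contrib: -1. Sum: -3
Gen 10: crossing 1x3. Both 1&2? no. Sum: -3
Gen 11: crossing 3x1. Both 1&2? no. Sum: -3
Gen 12: crossing 1x3. Both 1&2? no. Sum: -3
Gen 13: crossing 3x1. Both 1&2? no. Sum: -3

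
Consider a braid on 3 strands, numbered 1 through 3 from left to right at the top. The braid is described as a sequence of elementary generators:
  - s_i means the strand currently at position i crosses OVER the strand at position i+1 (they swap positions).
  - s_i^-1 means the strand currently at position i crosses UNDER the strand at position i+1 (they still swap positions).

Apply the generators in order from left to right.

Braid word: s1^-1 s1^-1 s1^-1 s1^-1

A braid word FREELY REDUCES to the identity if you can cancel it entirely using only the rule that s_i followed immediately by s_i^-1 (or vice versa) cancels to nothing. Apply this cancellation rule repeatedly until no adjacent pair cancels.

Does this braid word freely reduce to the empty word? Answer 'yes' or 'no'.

Answer: no

Derivation:
Gen 1 (s1^-1): push. Stack: [s1^-1]
Gen 2 (s1^-1): push. Stack: [s1^-1 s1^-1]
Gen 3 (s1^-1): push. Stack: [s1^-1 s1^-1 s1^-1]
Gen 4 (s1^-1): push. Stack: [s1^-1 s1^-1 s1^-1 s1^-1]
Reduced word: s1^-1 s1^-1 s1^-1 s1^-1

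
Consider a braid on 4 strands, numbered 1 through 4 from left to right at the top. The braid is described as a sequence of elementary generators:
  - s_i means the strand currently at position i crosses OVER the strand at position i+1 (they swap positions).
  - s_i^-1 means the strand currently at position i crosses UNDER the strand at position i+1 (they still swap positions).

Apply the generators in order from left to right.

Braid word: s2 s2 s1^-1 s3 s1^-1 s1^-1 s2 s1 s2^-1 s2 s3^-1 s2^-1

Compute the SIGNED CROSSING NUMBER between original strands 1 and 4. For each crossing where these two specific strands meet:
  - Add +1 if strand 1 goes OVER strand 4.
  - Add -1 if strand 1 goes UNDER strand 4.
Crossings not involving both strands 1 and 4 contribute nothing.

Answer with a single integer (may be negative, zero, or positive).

Gen 1: crossing 2x3. Both 1&4? no. Sum: 0
Gen 2: crossing 3x2. Both 1&4? no. Sum: 0
Gen 3: crossing 1x2. Both 1&4? no. Sum: 0
Gen 4: crossing 3x4. Both 1&4? no. Sum: 0
Gen 5: crossing 2x1. Both 1&4? no. Sum: 0
Gen 6: crossing 1x2. Both 1&4? no. Sum: 0
Gen 7: 1 over 4. Both 1&4? yes. Contrib: +1. Sum: 1
Gen 8: crossing 2x4. Both 1&4? no. Sum: 1
Gen 9: crossing 2x1. Both 1&4? no. Sum: 1
Gen 10: crossing 1x2. Both 1&4? no. Sum: 1
Gen 11: crossing 1x3. Both 1&4? no. Sum: 1
Gen 12: crossing 2x3. Both 1&4? no. Sum: 1

Answer: 1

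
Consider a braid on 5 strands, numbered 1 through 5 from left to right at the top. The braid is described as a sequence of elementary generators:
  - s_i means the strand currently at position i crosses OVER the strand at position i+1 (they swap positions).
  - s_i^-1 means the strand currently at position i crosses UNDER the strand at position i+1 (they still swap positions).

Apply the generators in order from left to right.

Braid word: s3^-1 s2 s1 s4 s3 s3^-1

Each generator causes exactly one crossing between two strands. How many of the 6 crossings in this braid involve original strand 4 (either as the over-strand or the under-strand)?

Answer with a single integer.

Gen 1: crossing 3x4. Involves strand 4? yes. Count so far: 1
Gen 2: crossing 2x4. Involves strand 4? yes. Count so far: 2
Gen 3: crossing 1x4. Involves strand 4? yes. Count so far: 3
Gen 4: crossing 3x5. Involves strand 4? no. Count so far: 3
Gen 5: crossing 2x5. Involves strand 4? no. Count so far: 3
Gen 6: crossing 5x2. Involves strand 4? no. Count so far: 3

Answer: 3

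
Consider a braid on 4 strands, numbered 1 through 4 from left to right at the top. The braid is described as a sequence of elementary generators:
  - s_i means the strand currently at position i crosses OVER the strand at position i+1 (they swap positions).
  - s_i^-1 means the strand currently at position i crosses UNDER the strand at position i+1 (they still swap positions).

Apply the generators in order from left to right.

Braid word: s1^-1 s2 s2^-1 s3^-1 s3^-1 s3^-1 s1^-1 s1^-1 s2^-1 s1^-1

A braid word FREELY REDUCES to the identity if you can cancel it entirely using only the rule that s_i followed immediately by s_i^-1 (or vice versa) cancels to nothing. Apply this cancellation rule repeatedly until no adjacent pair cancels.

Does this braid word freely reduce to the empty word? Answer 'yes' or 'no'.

Gen 1 (s1^-1): push. Stack: [s1^-1]
Gen 2 (s2): push. Stack: [s1^-1 s2]
Gen 3 (s2^-1): cancels prior s2. Stack: [s1^-1]
Gen 4 (s3^-1): push. Stack: [s1^-1 s3^-1]
Gen 5 (s3^-1): push. Stack: [s1^-1 s3^-1 s3^-1]
Gen 6 (s3^-1): push. Stack: [s1^-1 s3^-1 s3^-1 s3^-1]
Gen 7 (s1^-1): push. Stack: [s1^-1 s3^-1 s3^-1 s3^-1 s1^-1]
Gen 8 (s1^-1): push. Stack: [s1^-1 s3^-1 s3^-1 s3^-1 s1^-1 s1^-1]
Gen 9 (s2^-1): push. Stack: [s1^-1 s3^-1 s3^-1 s3^-1 s1^-1 s1^-1 s2^-1]
Gen 10 (s1^-1): push. Stack: [s1^-1 s3^-1 s3^-1 s3^-1 s1^-1 s1^-1 s2^-1 s1^-1]
Reduced word: s1^-1 s3^-1 s3^-1 s3^-1 s1^-1 s1^-1 s2^-1 s1^-1

Answer: no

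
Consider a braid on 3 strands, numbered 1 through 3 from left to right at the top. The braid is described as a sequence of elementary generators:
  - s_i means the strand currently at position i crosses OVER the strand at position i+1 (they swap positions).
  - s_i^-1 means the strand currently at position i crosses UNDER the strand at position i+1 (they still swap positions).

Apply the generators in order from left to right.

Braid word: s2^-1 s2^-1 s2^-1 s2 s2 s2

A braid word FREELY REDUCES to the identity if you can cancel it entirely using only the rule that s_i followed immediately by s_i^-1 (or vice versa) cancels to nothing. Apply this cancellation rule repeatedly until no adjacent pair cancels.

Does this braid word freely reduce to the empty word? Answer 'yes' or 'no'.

Answer: yes

Derivation:
Gen 1 (s2^-1): push. Stack: [s2^-1]
Gen 2 (s2^-1): push. Stack: [s2^-1 s2^-1]
Gen 3 (s2^-1): push. Stack: [s2^-1 s2^-1 s2^-1]
Gen 4 (s2): cancels prior s2^-1. Stack: [s2^-1 s2^-1]
Gen 5 (s2): cancels prior s2^-1. Stack: [s2^-1]
Gen 6 (s2): cancels prior s2^-1. Stack: []
Reduced word: (empty)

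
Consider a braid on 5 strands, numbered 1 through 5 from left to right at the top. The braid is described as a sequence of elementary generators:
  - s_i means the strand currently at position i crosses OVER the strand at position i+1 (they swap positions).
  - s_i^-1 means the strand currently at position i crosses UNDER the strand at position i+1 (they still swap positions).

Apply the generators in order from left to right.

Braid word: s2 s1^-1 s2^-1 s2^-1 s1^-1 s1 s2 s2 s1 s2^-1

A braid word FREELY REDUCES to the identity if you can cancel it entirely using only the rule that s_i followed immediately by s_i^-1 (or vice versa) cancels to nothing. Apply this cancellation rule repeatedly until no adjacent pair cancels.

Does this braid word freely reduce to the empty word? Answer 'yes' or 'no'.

Gen 1 (s2): push. Stack: [s2]
Gen 2 (s1^-1): push. Stack: [s2 s1^-1]
Gen 3 (s2^-1): push. Stack: [s2 s1^-1 s2^-1]
Gen 4 (s2^-1): push. Stack: [s2 s1^-1 s2^-1 s2^-1]
Gen 5 (s1^-1): push. Stack: [s2 s1^-1 s2^-1 s2^-1 s1^-1]
Gen 6 (s1): cancels prior s1^-1. Stack: [s2 s1^-1 s2^-1 s2^-1]
Gen 7 (s2): cancels prior s2^-1. Stack: [s2 s1^-1 s2^-1]
Gen 8 (s2): cancels prior s2^-1. Stack: [s2 s1^-1]
Gen 9 (s1): cancels prior s1^-1. Stack: [s2]
Gen 10 (s2^-1): cancels prior s2. Stack: []
Reduced word: (empty)

Answer: yes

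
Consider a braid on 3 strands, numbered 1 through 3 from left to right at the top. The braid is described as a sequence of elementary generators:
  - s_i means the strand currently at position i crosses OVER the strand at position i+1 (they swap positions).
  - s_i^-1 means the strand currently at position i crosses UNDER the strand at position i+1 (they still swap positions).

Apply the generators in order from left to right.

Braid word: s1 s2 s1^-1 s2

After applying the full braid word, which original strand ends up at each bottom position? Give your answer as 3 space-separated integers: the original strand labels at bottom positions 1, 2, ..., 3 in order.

Answer: 3 1 2

Derivation:
Gen 1 (s1): strand 1 crosses over strand 2. Perm now: [2 1 3]
Gen 2 (s2): strand 1 crosses over strand 3. Perm now: [2 3 1]
Gen 3 (s1^-1): strand 2 crosses under strand 3. Perm now: [3 2 1]
Gen 4 (s2): strand 2 crosses over strand 1. Perm now: [3 1 2]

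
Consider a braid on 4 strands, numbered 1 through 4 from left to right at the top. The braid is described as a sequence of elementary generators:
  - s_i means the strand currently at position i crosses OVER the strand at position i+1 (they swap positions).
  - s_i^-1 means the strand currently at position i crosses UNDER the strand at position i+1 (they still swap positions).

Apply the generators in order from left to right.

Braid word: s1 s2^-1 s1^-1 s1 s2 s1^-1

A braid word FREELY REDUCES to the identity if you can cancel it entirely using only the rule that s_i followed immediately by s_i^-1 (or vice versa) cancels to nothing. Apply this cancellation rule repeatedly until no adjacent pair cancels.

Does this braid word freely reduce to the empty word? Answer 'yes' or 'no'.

Gen 1 (s1): push. Stack: [s1]
Gen 2 (s2^-1): push. Stack: [s1 s2^-1]
Gen 3 (s1^-1): push. Stack: [s1 s2^-1 s1^-1]
Gen 4 (s1): cancels prior s1^-1. Stack: [s1 s2^-1]
Gen 5 (s2): cancels prior s2^-1. Stack: [s1]
Gen 6 (s1^-1): cancels prior s1. Stack: []
Reduced word: (empty)

Answer: yes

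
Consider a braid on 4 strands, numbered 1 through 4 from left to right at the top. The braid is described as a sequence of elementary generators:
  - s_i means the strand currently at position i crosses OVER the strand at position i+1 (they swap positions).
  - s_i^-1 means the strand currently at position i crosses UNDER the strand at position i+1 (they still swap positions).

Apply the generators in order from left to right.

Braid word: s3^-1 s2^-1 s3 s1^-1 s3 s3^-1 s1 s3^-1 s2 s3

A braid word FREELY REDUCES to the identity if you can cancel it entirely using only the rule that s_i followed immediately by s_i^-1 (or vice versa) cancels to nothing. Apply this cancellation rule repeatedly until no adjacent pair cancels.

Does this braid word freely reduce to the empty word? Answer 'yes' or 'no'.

Answer: yes

Derivation:
Gen 1 (s3^-1): push. Stack: [s3^-1]
Gen 2 (s2^-1): push. Stack: [s3^-1 s2^-1]
Gen 3 (s3): push. Stack: [s3^-1 s2^-1 s3]
Gen 4 (s1^-1): push. Stack: [s3^-1 s2^-1 s3 s1^-1]
Gen 5 (s3): push. Stack: [s3^-1 s2^-1 s3 s1^-1 s3]
Gen 6 (s3^-1): cancels prior s3. Stack: [s3^-1 s2^-1 s3 s1^-1]
Gen 7 (s1): cancels prior s1^-1. Stack: [s3^-1 s2^-1 s3]
Gen 8 (s3^-1): cancels prior s3. Stack: [s3^-1 s2^-1]
Gen 9 (s2): cancels prior s2^-1. Stack: [s3^-1]
Gen 10 (s3): cancels prior s3^-1. Stack: []
Reduced word: (empty)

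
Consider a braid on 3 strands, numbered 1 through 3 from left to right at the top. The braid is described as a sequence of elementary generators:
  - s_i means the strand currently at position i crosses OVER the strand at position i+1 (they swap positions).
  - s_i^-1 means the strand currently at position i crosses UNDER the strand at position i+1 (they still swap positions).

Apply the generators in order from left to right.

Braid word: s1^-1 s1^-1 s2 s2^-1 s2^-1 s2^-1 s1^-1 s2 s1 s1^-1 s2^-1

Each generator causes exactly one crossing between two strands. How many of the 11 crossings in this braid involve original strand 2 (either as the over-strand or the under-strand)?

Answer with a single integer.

Gen 1: crossing 1x2. Involves strand 2? yes. Count so far: 1
Gen 2: crossing 2x1. Involves strand 2? yes. Count so far: 2
Gen 3: crossing 2x3. Involves strand 2? yes. Count so far: 3
Gen 4: crossing 3x2. Involves strand 2? yes. Count so far: 4
Gen 5: crossing 2x3. Involves strand 2? yes. Count so far: 5
Gen 6: crossing 3x2. Involves strand 2? yes. Count so far: 6
Gen 7: crossing 1x2. Involves strand 2? yes. Count so far: 7
Gen 8: crossing 1x3. Involves strand 2? no. Count so far: 7
Gen 9: crossing 2x3. Involves strand 2? yes. Count so far: 8
Gen 10: crossing 3x2. Involves strand 2? yes. Count so far: 9
Gen 11: crossing 3x1. Involves strand 2? no. Count so far: 9

Answer: 9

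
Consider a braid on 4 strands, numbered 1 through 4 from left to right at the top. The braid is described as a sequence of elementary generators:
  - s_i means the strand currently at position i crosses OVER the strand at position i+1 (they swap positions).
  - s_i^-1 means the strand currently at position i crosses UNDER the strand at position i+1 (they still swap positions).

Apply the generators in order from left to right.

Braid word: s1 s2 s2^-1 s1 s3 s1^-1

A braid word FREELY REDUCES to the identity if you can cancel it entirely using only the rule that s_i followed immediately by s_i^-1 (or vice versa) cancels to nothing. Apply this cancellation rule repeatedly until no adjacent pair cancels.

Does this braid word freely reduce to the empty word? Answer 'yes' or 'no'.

Answer: no

Derivation:
Gen 1 (s1): push. Stack: [s1]
Gen 2 (s2): push. Stack: [s1 s2]
Gen 3 (s2^-1): cancels prior s2. Stack: [s1]
Gen 4 (s1): push. Stack: [s1 s1]
Gen 5 (s3): push. Stack: [s1 s1 s3]
Gen 6 (s1^-1): push. Stack: [s1 s1 s3 s1^-1]
Reduced word: s1 s1 s3 s1^-1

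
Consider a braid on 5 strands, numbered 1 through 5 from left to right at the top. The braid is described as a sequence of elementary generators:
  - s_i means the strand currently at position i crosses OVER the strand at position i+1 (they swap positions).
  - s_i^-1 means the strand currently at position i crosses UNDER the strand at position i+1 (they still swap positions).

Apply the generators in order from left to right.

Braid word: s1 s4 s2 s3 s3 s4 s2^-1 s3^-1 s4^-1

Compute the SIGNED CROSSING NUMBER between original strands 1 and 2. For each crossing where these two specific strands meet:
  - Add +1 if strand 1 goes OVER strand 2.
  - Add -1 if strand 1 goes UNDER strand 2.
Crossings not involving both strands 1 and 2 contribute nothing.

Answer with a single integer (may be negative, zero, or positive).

Answer: 1

Derivation:
Gen 1: 1 over 2. Both 1&2? yes. Contrib: +1. Sum: 1
Gen 2: crossing 4x5. Both 1&2? no. Sum: 1
Gen 3: crossing 1x3. Both 1&2? no. Sum: 1
Gen 4: crossing 1x5. Both 1&2? no. Sum: 1
Gen 5: crossing 5x1. Both 1&2? no. Sum: 1
Gen 6: crossing 5x4. Both 1&2? no. Sum: 1
Gen 7: crossing 3x1. Both 1&2? no. Sum: 1
Gen 8: crossing 3x4. Both 1&2? no. Sum: 1
Gen 9: crossing 3x5. Both 1&2? no. Sum: 1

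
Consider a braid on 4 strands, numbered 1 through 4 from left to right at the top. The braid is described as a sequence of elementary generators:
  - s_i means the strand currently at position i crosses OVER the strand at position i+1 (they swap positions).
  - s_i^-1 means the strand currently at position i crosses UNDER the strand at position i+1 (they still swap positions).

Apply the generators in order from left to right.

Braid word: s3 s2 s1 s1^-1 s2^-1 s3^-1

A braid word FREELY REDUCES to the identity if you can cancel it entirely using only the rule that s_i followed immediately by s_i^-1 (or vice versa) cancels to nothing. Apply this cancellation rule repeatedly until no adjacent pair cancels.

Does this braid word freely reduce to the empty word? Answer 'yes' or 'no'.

Gen 1 (s3): push. Stack: [s3]
Gen 2 (s2): push. Stack: [s3 s2]
Gen 3 (s1): push. Stack: [s3 s2 s1]
Gen 4 (s1^-1): cancels prior s1. Stack: [s3 s2]
Gen 5 (s2^-1): cancels prior s2. Stack: [s3]
Gen 6 (s3^-1): cancels prior s3. Stack: []
Reduced word: (empty)

Answer: yes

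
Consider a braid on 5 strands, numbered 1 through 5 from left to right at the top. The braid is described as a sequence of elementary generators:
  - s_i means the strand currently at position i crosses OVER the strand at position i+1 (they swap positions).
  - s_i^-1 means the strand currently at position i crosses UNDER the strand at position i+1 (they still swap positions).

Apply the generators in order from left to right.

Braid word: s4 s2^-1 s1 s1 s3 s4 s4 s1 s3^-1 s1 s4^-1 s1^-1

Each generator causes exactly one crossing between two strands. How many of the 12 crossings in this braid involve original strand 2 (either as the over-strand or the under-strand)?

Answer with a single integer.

Answer: 5

Derivation:
Gen 1: crossing 4x5. Involves strand 2? no. Count so far: 0
Gen 2: crossing 2x3. Involves strand 2? yes. Count so far: 1
Gen 3: crossing 1x3. Involves strand 2? no. Count so far: 1
Gen 4: crossing 3x1. Involves strand 2? no. Count so far: 1
Gen 5: crossing 2x5. Involves strand 2? yes. Count so far: 2
Gen 6: crossing 2x4. Involves strand 2? yes. Count so far: 3
Gen 7: crossing 4x2. Involves strand 2? yes. Count so far: 4
Gen 8: crossing 1x3. Involves strand 2? no. Count so far: 4
Gen 9: crossing 5x2. Involves strand 2? yes. Count so far: 5
Gen 10: crossing 3x1. Involves strand 2? no. Count so far: 5
Gen 11: crossing 5x4. Involves strand 2? no. Count so far: 5
Gen 12: crossing 1x3. Involves strand 2? no. Count so far: 5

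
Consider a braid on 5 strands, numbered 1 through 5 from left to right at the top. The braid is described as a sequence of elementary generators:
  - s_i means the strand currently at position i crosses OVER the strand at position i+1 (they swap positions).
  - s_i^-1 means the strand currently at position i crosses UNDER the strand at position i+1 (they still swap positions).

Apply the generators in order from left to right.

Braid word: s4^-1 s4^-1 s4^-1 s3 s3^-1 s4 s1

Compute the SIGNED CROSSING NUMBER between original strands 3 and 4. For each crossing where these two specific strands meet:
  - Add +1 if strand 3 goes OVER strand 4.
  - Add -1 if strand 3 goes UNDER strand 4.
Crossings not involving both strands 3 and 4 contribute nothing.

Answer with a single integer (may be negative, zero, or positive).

Answer: 0

Derivation:
Gen 1: crossing 4x5. Both 3&4? no. Sum: 0
Gen 2: crossing 5x4. Both 3&4? no. Sum: 0
Gen 3: crossing 4x5. Both 3&4? no. Sum: 0
Gen 4: crossing 3x5. Both 3&4? no. Sum: 0
Gen 5: crossing 5x3. Both 3&4? no. Sum: 0
Gen 6: crossing 5x4. Both 3&4? no. Sum: 0
Gen 7: crossing 1x2. Both 3&4? no. Sum: 0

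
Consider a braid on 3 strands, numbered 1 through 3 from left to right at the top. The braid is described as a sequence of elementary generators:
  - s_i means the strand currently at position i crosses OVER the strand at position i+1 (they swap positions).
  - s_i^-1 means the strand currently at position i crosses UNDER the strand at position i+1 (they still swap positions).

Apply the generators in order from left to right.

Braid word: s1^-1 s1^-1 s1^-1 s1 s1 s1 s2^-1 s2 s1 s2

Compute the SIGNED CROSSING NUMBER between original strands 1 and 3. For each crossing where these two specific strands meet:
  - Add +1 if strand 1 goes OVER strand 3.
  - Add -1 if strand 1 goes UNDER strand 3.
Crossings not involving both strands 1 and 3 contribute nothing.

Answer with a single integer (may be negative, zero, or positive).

Gen 1: crossing 1x2. Both 1&3? no. Sum: 0
Gen 2: crossing 2x1. Both 1&3? no. Sum: 0
Gen 3: crossing 1x2. Both 1&3? no. Sum: 0
Gen 4: crossing 2x1. Both 1&3? no. Sum: 0
Gen 5: crossing 1x2. Both 1&3? no. Sum: 0
Gen 6: crossing 2x1. Both 1&3? no. Sum: 0
Gen 7: crossing 2x3. Both 1&3? no. Sum: 0
Gen 8: crossing 3x2. Both 1&3? no. Sum: 0
Gen 9: crossing 1x2. Both 1&3? no. Sum: 0
Gen 10: 1 over 3. Both 1&3? yes. Contrib: +1. Sum: 1

Answer: 1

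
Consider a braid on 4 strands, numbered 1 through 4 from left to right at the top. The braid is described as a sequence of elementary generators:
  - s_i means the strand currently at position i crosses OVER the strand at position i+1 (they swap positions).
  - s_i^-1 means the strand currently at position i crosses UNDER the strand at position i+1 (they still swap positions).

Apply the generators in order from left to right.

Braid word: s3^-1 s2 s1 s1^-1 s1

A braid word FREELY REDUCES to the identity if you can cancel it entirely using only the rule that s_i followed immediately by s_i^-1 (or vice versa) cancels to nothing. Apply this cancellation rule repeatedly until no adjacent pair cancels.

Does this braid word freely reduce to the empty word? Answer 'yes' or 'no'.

Answer: no

Derivation:
Gen 1 (s3^-1): push. Stack: [s3^-1]
Gen 2 (s2): push. Stack: [s3^-1 s2]
Gen 3 (s1): push. Stack: [s3^-1 s2 s1]
Gen 4 (s1^-1): cancels prior s1. Stack: [s3^-1 s2]
Gen 5 (s1): push. Stack: [s3^-1 s2 s1]
Reduced word: s3^-1 s2 s1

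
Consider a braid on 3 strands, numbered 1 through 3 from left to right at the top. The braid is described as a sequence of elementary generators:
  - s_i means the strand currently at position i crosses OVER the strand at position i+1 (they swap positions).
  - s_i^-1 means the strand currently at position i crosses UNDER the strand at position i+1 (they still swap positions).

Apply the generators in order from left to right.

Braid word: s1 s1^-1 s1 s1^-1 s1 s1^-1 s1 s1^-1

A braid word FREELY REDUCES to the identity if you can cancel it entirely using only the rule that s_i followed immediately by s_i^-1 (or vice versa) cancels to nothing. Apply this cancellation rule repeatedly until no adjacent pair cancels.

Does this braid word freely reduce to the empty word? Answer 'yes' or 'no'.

Gen 1 (s1): push. Stack: [s1]
Gen 2 (s1^-1): cancels prior s1. Stack: []
Gen 3 (s1): push. Stack: [s1]
Gen 4 (s1^-1): cancels prior s1. Stack: []
Gen 5 (s1): push. Stack: [s1]
Gen 6 (s1^-1): cancels prior s1. Stack: []
Gen 7 (s1): push. Stack: [s1]
Gen 8 (s1^-1): cancels prior s1. Stack: []
Reduced word: (empty)

Answer: yes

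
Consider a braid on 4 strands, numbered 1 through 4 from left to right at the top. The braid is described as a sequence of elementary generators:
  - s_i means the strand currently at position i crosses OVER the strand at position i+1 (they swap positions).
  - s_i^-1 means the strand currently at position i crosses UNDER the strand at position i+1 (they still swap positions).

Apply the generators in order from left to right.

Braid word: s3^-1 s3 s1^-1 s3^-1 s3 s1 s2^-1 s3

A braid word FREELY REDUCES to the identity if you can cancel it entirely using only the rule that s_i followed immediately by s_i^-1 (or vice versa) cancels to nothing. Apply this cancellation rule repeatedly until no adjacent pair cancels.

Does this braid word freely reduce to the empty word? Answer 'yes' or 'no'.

Gen 1 (s3^-1): push. Stack: [s3^-1]
Gen 2 (s3): cancels prior s3^-1. Stack: []
Gen 3 (s1^-1): push. Stack: [s1^-1]
Gen 4 (s3^-1): push. Stack: [s1^-1 s3^-1]
Gen 5 (s3): cancels prior s3^-1. Stack: [s1^-1]
Gen 6 (s1): cancels prior s1^-1. Stack: []
Gen 7 (s2^-1): push. Stack: [s2^-1]
Gen 8 (s3): push. Stack: [s2^-1 s3]
Reduced word: s2^-1 s3

Answer: no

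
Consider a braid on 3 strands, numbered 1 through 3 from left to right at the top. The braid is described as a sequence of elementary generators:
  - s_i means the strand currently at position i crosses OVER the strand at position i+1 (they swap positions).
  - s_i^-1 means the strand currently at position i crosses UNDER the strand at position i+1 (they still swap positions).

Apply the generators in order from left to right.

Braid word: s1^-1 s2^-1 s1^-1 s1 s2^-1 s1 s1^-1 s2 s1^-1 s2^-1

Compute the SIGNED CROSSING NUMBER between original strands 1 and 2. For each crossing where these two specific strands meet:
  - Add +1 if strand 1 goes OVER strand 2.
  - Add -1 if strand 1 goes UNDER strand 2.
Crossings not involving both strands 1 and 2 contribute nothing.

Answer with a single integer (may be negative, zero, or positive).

Gen 1: 1 under 2. Both 1&2? yes. Contrib: -1. Sum: -1
Gen 2: crossing 1x3. Both 1&2? no. Sum: -1
Gen 3: crossing 2x3. Both 1&2? no. Sum: -1
Gen 4: crossing 3x2. Both 1&2? no. Sum: -1
Gen 5: crossing 3x1. Both 1&2? no. Sum: -1
Gen 6: 2 over 1. Both 1&2? yes. Contrib: -1. Sum: -2
Gen 7: 1 under 2. Both 1&2? yes. Contrib: -1. Sum: -3
Gen 8: crossing 1x3. Both 1&2? no. Sum: -3
Gen 9: crossing 2x3. Both 1&2? no. Sum: -3
Gen 10: 2 under 1. Both 1&2? yes. Contrib: +1. Sum: -2

Answer: -2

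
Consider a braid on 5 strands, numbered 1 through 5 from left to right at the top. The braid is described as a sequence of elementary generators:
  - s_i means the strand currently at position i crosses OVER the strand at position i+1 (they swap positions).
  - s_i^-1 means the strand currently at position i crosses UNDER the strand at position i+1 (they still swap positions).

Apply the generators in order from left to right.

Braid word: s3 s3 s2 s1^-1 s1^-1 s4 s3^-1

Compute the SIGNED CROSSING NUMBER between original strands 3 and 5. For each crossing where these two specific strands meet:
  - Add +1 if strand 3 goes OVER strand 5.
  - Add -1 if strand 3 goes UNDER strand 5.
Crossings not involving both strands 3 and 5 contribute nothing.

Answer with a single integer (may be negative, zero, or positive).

Gen 1: crossing 3x4. Both 3&5? no. Sum: 0
Gen 2: crossing 4x3. Both 3&5? no. Sum: 0
Gen 3: crossing 2x3. Both 3&5? no. Sum: 0
Gen 4: crossing 1x3. Both 3&5? no. Sum: 0
Gen 5: crossing 3x1. Both 3&5? no. Sum: 0
Gen 6: crossing 4x5. Both 3&5? no. Sum: 0
Gen 7: crossing 2x5. Both 3&5? no. Sum: 0

Answer: 0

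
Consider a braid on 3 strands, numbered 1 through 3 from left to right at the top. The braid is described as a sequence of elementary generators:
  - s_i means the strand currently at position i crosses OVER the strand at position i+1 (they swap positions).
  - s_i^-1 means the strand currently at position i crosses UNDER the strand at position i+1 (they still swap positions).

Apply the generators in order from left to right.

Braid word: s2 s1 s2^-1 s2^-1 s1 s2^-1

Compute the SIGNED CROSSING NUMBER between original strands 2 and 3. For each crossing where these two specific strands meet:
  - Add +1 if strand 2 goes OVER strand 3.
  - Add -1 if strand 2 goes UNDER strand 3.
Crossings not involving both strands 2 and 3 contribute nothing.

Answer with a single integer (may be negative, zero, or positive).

Gen 1: 2 over 3. Both 2&3? yes. Contrib: +1. Sum: 1
Gen 2: crossing 1x3. Both 2&3? no. Sum: 1
Gen 3: crossing 1x2. Both 2&3? no. Sum: 1
Gen 4: crossing 2x1. Both 2&3? no. Sum: 1
Gen 5: crossing 3x1. Both 2&3? no. Sum: 1
Gen 6: 3 under 2. Both 2&3? yes. Contrib: +1. Sum: 2

Answer: 2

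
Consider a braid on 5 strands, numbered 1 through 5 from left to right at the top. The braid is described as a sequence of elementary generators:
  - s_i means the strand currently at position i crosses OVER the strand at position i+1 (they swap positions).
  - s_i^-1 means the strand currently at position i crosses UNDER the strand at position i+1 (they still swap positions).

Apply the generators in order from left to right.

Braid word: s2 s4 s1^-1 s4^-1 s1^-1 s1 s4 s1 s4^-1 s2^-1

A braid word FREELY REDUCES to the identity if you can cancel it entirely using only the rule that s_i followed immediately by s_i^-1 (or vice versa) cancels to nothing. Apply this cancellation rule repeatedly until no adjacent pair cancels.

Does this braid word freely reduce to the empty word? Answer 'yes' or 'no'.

Answer: yes

Derivation:
Gen 1 (s2): push. Stack: [s2]
Gen 2 (s4): push. Stack: [s2 s4]
Gen 3 (s1^-1): push. Stack: [s2 s4 s1^-1]
Gen 4 (s4^-1): push. Stack: [s2 s4 s1^-1 s4^-1]
Gen 5 (s1^-1): push. Stack: [s2 s4 s1^-1 s4^-1 s1^-1]
Gen 6 (s1): cancels prior s1^-1. Stack: [s2 s4 s1^-1 s4^-1]
Gen 7 (s4): cancels prior s4^-1. Stack: [s2 s4 s1^-1]
Gen 8 (s1): cancels prior s1^-1. Stack: [s2 s4]
Gen 9 (s4^-1): cancels prior s4. Stack: [s2]
Gen 10 (s2^-1): cancels prior s2. Stack: []
Reduced word: (empty)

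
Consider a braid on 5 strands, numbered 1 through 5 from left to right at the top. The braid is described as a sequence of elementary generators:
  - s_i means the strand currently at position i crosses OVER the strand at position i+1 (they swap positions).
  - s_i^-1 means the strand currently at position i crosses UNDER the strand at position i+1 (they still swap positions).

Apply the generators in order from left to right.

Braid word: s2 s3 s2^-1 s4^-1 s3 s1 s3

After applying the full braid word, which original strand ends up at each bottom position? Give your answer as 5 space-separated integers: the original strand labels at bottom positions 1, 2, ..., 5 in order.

Answer: 4 1 3 5 2

Derivation:
Gen 1 (s2): strand 2 crosses over strand 3. Perm now: [1 3 2 4 5]
Gen 2 (s3): strand 2 crosses over strand 4. Perm now: [1 3 4 2 5]
Gen 3 (s2^-1): strand 3 crosses under strand 4. Perm now: [1 4 3 2 5]
Gen 4 (s4^-1): strand 2 crosses under strand 5. Perm now: [1 4 3 5 2]
Gen 5 (s3): strand 3 crosses over strand 5. Perm now: [1 4 5 3 2]
Gen 6 (s1): strand 1 crosses over strand 4. Perm now: [4 1 5 3 2]
Gen 7 (s3): strand 5 crosses over strand 3. Perm now: [4 1 3 5 2]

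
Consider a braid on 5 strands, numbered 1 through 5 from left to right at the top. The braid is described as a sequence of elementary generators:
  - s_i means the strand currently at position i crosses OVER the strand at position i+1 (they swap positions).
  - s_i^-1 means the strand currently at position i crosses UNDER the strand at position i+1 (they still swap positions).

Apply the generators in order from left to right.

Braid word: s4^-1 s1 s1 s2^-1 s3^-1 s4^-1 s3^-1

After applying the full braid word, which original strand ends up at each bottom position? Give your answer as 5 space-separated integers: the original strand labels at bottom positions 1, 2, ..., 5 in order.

Gen 1 (s4^-1): strand 4 crosses under strand 5. Perm now: [1 2 3 5 4]
Gen 2 (s1): strand 1 crosses over strand 2. Perm now: [2 1 3 5 4]
Gen 3 (s1): strand 2 crosses over strand 1. Perm now: [1 2 3 5 4]
Gen 4 (s2^-1): strand 2 crosses under strand 3. Perm now: [1 3 2 5 4]
Gen 5 (s3^-1): strand 2 crosses under strand 5. Perm now: [1 3 5 2 4]
Gen 6 (s4^-1): strand 2 crosses under strand 4. Perm now: [1 3 5 4 2]
Gen 7 (s3^-1): strand 5 crosses under strand 4. Perm now: [1 3 4 5 2]

Answer: 1 3 4 5 2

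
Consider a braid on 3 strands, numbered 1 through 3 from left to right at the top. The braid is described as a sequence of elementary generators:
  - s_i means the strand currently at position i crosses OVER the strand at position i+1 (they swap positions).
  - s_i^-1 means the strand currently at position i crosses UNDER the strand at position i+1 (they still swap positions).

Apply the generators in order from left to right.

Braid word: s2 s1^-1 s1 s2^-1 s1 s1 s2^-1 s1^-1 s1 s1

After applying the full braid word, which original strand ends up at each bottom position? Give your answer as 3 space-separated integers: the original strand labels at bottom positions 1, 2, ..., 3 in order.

Gen 1 (s2): strand 2 crosses over strand 3. Perm now: [1 3 2]
Gen 2 (s1^-1): strand 1 crosses under strand 3. Perm now: [3 1 2]
Gen 3 (s1): strand 3 crosses over strand 1. Perm now: [1 3 2]
Gen 4 (s2^-1): strand 3 crosses under strand 2. Perm now: [1 2 3]
Gen 5 (s1): strand 1 crosses over strand 2. Perm now: [2 1 3]
Gen 6 (s1): strand 2 crosses over strand 1. Perm now: [1 2 3]
Gen 7 (s2^-1): strand 2 crosses under strand 3. Perm now: [1 3 2]
Gen 8 (s1^-1): strand 1 crosses under strand 3. Perm now: [3 1 2]
Gen 9 (s1): strand 3 crosses over strand 1. Perm now: [1 3 2]
Gen 10 (s1): strand 1 crosses over strand 3. Perm now: [3 1 2]

Answer: 3 1 2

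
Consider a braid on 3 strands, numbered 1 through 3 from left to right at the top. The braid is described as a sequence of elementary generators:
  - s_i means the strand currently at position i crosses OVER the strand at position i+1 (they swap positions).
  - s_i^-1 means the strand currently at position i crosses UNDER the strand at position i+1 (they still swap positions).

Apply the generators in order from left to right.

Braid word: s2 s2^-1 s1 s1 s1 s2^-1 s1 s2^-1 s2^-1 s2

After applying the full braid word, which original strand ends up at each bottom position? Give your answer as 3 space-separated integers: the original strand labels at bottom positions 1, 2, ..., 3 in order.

Answer: 3 1 2

Derivation:
Gen 1 (s2): strand 2 crosses over strand 3. Perm now: [1 3 2]
Gen 2 (s2^-1): strand 3 crosses under strand 2. Perm now: [1 2 3]
Gen 3 (s1): strand 1 crosses over strand 2. Perm now: [2 1 3]
Gen 4 (s1): strand 2 crosses over strand 1. Perm now: [1 2 3]
Gen 5 (s1): strand 1 crosses over strand 2. Perm now: [2 1 3]
Gen 6 (s2^-1): strand 1 crosses under strand 3. Perm now: [2 3 1]
Gen 7 (s1): strand 2 crosses over strand 3. Perm now: [3 2 1]
Gen 8 (s2^-1): strand 2 crosses under strand 1. Perm now: [3 1 2]
Gen 9 (s2^-1): strand 1 crosses under strand 2. Perm now: [3 2 1]
Gen 10 (s2): strand 2 crosses over strand 1. Perm now: [3 1 2]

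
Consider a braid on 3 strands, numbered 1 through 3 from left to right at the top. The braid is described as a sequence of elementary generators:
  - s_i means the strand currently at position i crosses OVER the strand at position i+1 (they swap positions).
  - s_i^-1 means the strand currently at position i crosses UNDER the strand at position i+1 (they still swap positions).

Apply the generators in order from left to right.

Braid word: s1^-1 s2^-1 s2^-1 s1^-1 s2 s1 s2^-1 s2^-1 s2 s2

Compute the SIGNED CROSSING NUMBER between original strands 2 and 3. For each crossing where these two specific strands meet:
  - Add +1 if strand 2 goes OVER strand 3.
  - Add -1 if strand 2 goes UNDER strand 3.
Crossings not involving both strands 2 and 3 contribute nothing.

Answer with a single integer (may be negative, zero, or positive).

Answer: 1

Derivation:
Gen 1: crossing 1x2. Both 2&3? no. Sum: 0
Gen 2: crossing 1x3. Both 2&3? no. Sum: 0
Gen 3: crossing 3x1. Both 2&3? no. Sum: 0
Gen 4: crossing 2x1. Both 2&3? no. Sum: 0
Gen 5: 2 over 3. Both 2&3? yes. Contrib: +1. Sum: 1
Gen 6: crossing 1x3. Both 2&3? no. Sum: 1
Gen 7: crossing 1x2. Both 2&3? no. Sum: 1
Gen 8: crossing 2x1. Both 2&3? no. Sum: 1
Gen 9: crossing 1x2. Both 2&3? no. Sum: 1
Gen 10: crossing 2x1. Both 2&3? no. Sum: 1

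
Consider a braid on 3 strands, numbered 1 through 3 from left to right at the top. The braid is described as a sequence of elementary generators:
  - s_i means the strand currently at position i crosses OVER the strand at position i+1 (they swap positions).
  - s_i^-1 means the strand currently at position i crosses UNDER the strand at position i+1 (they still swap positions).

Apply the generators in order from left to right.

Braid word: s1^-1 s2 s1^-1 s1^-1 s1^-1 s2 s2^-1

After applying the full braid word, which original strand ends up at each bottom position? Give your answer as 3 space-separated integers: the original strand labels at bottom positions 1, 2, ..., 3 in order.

Answer: 3 2 1

Derivation:
Gen 1 (s1^-1): strand 1 crosses under strand 2. Perm now: [2 1 3]
Gen 2 (s2): strand 1 crosses over strand 3. Perm now: [2 3 1]
Gen 3 (s1^-1): strand 2 crosses under strand 3. Perm now: [3 2 1]
Gen 4 (s1^-1): strand 3 crosses under strand 2. Perm now: [2 3 1]
Gen 5 (s1^-1): strand 2 crosses under strand 3. Perm now: [3 2 1]
Gen 6 (s2): strand 2 crosses over strand 1. Perm now: [3 1 2]
Gen 7 (s2^-1): strand 1 crosses under strand 2. Perm now: [3 2 1]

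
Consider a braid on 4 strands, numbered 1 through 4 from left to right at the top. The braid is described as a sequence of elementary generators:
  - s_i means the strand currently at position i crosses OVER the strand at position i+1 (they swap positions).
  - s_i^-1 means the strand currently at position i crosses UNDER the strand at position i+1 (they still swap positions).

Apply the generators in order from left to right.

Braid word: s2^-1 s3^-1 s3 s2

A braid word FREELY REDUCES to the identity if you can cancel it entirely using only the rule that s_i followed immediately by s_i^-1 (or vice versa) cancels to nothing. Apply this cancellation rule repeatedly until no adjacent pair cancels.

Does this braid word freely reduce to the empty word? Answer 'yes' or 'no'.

Gen 1 (s2^-1): push. Stack: [s2^-1]
Gen 2 (s3^-1): push. Stack: [s2^-1 s3^-1]
Gen 3 (s3): cancels prior s3^-1. Stack: [s2^-1]
Gen 4 (s2): cancels prior s2^-1. Stack: []
Reduced word: (empty)

Answer: yes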